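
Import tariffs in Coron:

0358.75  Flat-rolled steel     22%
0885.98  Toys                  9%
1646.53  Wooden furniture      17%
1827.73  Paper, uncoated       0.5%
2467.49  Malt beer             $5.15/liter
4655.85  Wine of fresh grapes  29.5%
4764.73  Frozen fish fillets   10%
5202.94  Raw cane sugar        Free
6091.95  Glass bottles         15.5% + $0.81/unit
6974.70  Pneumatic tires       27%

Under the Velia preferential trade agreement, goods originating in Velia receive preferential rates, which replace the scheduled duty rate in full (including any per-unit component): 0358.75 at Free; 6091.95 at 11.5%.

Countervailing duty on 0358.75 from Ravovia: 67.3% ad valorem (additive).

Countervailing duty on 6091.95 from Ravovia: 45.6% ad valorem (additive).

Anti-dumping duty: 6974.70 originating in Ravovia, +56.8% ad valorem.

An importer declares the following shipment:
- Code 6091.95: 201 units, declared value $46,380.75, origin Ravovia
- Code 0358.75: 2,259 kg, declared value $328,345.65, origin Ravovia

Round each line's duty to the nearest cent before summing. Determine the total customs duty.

$321,714.12

Line 1 (6091.95, Ravovia, 201 units, $46,380.75):
Base rate for 6091.95 is 15.5% + $0.81/unit.
6091.95 has an FTA preferential rate, but origin Ravovia is not Velia; base rate stands.
Additional duty on 6091.95 from Ravovia: +45.6%. Applied ad valorem rate: 15.5% + 45.6% = 61.1%.
Duty = $46,380.75 × 61.1% + 201 × $0.81 = $28,501.45.
Line 2 (0358.75, Ravovia, 2,259 kg, $328,345.65):
Base rate for 0358.75 is 22%.
0358.75 has an FTA preferential rate, but origin Ravovia is not Velia; base rate stands.
Additional duty on 0358.75 from Ravovia: +67.3%. Applied ad valorem rate: 22% + 67.3% = 89.3%.
Duty = $328,345.65 × 89.3% = $293,212.67.
Total = $28,501.45 + $293,212.67 = $321,714.12.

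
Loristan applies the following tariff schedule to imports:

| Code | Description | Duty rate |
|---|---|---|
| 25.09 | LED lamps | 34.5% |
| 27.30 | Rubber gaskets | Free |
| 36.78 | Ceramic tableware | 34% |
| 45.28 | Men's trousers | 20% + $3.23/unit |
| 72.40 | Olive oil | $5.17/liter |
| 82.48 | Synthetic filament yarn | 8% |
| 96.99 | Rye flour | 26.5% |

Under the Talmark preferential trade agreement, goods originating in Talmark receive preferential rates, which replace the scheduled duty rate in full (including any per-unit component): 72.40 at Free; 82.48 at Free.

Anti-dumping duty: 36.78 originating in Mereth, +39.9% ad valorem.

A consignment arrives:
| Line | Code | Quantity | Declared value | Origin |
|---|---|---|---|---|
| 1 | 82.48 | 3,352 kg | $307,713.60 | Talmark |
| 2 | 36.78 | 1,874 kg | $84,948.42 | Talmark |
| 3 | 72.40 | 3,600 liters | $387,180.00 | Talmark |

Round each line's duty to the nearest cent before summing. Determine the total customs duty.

$28,882.46

Line 1 (82.48, Talmark, 3,352 kg, $307,713.60):
Base rate for 82.48 is 8%.
Origin Talmark qualifies under the Loristan–Talmark agreement and 82.48 is covered: preferential rate Free applies instead.
Duty = $307,713.60 × 0% = $0.00.
Line 2 (36.78, Talmark, 1,874 kg, $84,948.42):
Base rate for 36.78 is 34%.
Origin Talmark is the FTA partner but 36.78 is not on the preference list; base rate stands.
The additional-duty order on 36.78 targets Mereth, not Talmark; it does not apply.
Duty = $84,948.42 × 34% = $28,882.46.
Line 3 (72.40, Talmark, 3,600 liters, $387,180.00):
Base rate for 72.40 is $5.17/liter.
Origin Talmark qualifies under the Loristan–Talmark agreement and 72.40 is covered: preferential rate Free applies instead.
Duty = $387,180.00 × 0% = $0.00.
Total = $0.00 + $28,882.46 + $0.00 = $28,882.46.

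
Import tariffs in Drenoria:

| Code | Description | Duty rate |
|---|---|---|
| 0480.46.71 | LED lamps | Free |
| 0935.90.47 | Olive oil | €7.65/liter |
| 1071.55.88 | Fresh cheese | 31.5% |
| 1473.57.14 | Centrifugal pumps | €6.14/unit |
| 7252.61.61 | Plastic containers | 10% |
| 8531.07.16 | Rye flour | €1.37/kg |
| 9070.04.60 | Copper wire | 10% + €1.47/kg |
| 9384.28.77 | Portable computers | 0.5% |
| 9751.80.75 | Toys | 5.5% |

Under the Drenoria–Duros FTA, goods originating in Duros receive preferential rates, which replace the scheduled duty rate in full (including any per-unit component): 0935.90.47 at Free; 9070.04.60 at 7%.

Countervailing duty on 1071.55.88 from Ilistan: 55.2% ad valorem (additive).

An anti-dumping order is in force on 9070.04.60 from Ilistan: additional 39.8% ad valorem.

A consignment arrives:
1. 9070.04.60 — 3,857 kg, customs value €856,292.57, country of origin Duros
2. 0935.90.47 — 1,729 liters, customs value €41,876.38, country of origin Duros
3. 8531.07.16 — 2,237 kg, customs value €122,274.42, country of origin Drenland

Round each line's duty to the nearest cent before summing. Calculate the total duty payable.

Line 1 (9070.04.60, Duros, 3,857 kg, €856,292.57):
Base rate for 9070.04.60 is 10% + €1.47/kg.
Origin Duros qualifies under the Drenoria–Duros agreement and 9070.04.60 is covered: preferential rate 7% applies instead.
The additional-duty order on 9070.04.60 targets Ilistan, not Duros; it does not apply.
Duty = €856,292.57 × 7% = €59,940.48.
Line 2 (0935.90.47, Duros, 1,729 liters, €41,876.38):
Base rate for 0935.90.47 is €7.65/liter.
Origin Duros qualifies under the Drenoria–Duros agreement and 0935.90.47 is covered: preferential rate Free applies instead.
Duty = €41,876.38 × 0% = €0.00.
Line 3 (8531.07.16, Drenland, 2,237 kg, €122,274.42):
Base rate for 8531.07.16 is €1.37/kg.
Duty = 2,237 × €1.37 = €3,064.69.
Total = €59,940.48 + €0.00 + €3,064.69 = €63,005.17.

€63,005.17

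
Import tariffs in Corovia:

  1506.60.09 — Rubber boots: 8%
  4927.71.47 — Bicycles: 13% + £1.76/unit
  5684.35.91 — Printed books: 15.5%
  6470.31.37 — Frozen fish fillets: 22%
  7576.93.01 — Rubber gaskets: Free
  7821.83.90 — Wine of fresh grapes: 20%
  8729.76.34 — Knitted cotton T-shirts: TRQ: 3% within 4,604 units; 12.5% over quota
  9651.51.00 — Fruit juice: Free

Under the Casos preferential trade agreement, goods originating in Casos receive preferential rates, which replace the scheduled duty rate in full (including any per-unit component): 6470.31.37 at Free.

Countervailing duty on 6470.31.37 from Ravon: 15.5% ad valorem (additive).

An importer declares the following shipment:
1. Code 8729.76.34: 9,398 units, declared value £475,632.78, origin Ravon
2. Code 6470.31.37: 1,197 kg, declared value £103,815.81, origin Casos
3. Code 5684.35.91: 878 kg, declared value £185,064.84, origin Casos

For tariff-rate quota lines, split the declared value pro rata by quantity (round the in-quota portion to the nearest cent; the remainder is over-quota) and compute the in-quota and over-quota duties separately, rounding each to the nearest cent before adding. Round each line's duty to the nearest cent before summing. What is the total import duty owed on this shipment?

£66,003.34

Line 1 (8729.76.34, Ravon, 9,398 units, £475,632.78):
Code 8729.76.34 is under a tariff-rate quota (threshold 4,604 units). In-quota: 4,604 units at 3%; over-quota: 4,794 units at 12.5%.
Pro-rata value split: in-quota = £475,632.78 × 4,604/9,398 = £233,008.44; over-quota = £475,632.78 − £233,008.44 = £242,624.34.
In-quota duty = £233,008.44 × 3% = £6,990.25. Over-quota duty = £242,624.34 × 12.5% = £30,328.04.
Line duty = £6,990.25 + £30,328.04 = £37,318.29.
Line 2 (6470.31.37, Casos, 1,197 kg, £103,815.81):
Base rate for 6470.31.37 is 22%.
Origin Casos qualifies under the Corovia–Casos agreement and 6470.31.37 is covered: preferential rate Free applies instead.
The additional-duty order on 6470.31.37 targets Ravon, not Casos; it does not apply.
Duty = £103,815.81 × 0% = £0.00.
Line 3 (5684.35.91, Casos, 878 kg, £185,064.84):
Base rate for 5684.35.91 is 15.5%.
Origin Casos is the FTA partner but 5684.35.91 is not on the preference list; base rate stands.
Duty = £185,064.84 × 15.5% = £28,685.05.
Total = £37,318.29 + £0.00 + £28,685.05 = £66,003.34.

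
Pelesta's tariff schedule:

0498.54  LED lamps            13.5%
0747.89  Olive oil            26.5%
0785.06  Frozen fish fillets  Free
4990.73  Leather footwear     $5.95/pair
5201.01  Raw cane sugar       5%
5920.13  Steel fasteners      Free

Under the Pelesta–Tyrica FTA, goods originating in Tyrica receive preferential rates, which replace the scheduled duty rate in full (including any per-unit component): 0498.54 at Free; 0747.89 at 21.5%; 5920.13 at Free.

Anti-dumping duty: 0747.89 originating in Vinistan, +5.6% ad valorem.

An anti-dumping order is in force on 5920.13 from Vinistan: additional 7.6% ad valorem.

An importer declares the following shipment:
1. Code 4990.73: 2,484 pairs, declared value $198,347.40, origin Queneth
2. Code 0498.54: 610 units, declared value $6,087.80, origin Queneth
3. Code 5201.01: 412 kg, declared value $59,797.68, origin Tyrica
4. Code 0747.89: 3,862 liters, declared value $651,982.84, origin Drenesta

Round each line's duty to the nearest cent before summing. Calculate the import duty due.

Line 1 (4990.73, Queneth, 2,484 pairs, $198,347.40):
Base rate for 4990.73 is $5.95/pair.
Duty = 2,484 × $5.95 = $14,779.80.
Line 2 (0498.54, Queneth, 610 units, $6,087.80):
Base rate for 0498.54 is 13.5%.
0498.54 has an FTA preferential rate, but origin Queneth is not Tyrica; base rate stands.
Duty = $6,087.80 × 13.5% = $821.85.
Line 3 (5201.01, Tyrica, 412 kg, $59,797.68):
Base rate for 5201.01 is 5%.
Origin Tyrica is the FTA partner but 5201.01 is not on the preference list; base rate stands.
Duty = $59,797.68 × 5% = $2,989.88.
Line 4 (0747.89, Drenesta, 3,862 liters, $651,982.84):
Base rate for 0747.89 is 26.5%.
0747.89 has an FTA preferential rate, but origin Drenesta is not Tyrica; base rate stands.
The additional-duty order on 0747.89 targets Vinistan, not Drenesta; it does not apply.
Duty = $651,982.84 × 26.5% = $172,775.45.
Total = $14,779.80 + $821.85 + $2,989.88 + $172,775.45 = $191,366.98.

$191,366.98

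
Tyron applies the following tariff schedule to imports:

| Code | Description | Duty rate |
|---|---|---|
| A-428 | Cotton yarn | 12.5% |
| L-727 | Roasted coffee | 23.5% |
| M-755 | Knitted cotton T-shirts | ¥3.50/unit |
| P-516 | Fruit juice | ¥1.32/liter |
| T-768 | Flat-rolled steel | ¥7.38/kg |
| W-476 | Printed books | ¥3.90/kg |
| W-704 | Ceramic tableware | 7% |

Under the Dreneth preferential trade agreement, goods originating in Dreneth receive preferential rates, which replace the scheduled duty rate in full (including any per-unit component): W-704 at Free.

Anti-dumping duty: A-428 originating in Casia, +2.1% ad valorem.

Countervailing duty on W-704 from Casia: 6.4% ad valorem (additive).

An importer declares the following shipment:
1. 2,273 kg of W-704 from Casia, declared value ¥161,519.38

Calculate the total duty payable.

Line 1 (W-704, Casia, 2,273 kg, ¥161,519.38):
Base rate for W-704 is 7%.
W-704 has an FTA preferential rate, but origin Casia is not Dreneth; base rate stands.
Additional duty on W-704 from Casia: +6.4%. Applied ad valorem rate: 7% + 6.4% = 13.4%.
Duty = ¥161,519.38 × 13.4% = ¥21,643.60.

¥21,643.60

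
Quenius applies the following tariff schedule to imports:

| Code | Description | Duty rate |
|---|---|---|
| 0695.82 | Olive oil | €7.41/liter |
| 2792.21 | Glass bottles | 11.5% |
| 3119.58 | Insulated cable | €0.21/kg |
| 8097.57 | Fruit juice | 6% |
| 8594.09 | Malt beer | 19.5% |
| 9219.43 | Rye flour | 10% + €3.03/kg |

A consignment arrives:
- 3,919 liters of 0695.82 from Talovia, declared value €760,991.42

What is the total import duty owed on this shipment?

€29,039.79

Line 1 (0695.82, Talovia, 3,919 liters, €760,991.42):
Base rate for 0695.82 is €7.41/liter.
Duty = 3,919 × €7.41 = €29,039.79.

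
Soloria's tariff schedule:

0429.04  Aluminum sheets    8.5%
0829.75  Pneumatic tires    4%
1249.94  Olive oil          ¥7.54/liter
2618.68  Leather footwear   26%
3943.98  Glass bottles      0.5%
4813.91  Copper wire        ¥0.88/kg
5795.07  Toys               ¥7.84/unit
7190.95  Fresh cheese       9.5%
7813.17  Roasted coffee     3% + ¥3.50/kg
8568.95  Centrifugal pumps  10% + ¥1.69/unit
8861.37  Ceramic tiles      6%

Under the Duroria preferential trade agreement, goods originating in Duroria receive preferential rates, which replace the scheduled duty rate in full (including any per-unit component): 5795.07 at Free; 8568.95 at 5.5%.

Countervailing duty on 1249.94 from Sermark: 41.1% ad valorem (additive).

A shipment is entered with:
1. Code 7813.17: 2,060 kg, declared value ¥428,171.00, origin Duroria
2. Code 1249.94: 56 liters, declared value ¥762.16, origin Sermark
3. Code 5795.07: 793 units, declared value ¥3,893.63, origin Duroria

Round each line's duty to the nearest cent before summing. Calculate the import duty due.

¥20,790.62

Line 1 (7813.17, Duroria, 2,060 kg, ¥428,171.00):
Base rate for 7813.17 is 3% + ¥3.50/kg.
Origin Duroria is the FTA partner but 7813.17 is not on the preference list; base rate stands.
Duty = ¥428,171.00 × 3% + 2,060 × ¥3.50 = ¥20,055.13.
Line 2 (1249.94, Sermark, 56 liters, ¥762.16):
Base rate for 1249.94 is ¥7.54/liter.
Additional duty on 1249.94 from Sermark: +41.1% ad valorem. Applied ad valorem rate = 41.1%.
Duty = ¥762.16 × 41.1% + 56 × ¥7.54 = ¥735.49.
Line 3 (5795.07, Duroria, 793 units, ¥3,893.63):
Base rate for 5795.07 is ¥7.84/unit.
Origin Duroria qualifies under the Soloria–Duroria agreement and 5795.07 is covered: preferential rate Free applies instead.
Duty = ¥3,893.63 × 0% = ¥0.00.
Total = ¥20,055.13 + ¥735.49 + ¥0.00 = ¥20,790.62.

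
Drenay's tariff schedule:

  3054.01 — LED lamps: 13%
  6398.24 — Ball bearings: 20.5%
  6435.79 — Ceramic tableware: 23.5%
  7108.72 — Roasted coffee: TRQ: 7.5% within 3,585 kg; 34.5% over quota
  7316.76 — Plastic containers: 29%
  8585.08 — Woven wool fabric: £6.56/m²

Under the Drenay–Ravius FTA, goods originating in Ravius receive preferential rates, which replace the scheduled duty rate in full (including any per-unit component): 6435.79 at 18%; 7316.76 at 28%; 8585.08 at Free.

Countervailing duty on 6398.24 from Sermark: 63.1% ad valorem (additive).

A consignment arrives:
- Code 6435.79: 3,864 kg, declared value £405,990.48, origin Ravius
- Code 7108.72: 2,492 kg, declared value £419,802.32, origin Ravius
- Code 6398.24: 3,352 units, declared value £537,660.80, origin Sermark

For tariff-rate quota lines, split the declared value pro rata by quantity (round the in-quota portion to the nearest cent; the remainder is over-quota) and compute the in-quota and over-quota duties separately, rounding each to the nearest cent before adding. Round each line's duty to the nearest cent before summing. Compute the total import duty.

Line 1 (6435.79, Ravius, 3,864 kg, £405,990.48):
Base rate for 6435.79 is 23.5%.
Origin Ravius qualifies under the Drenay–Ravius agreement and 6435.79 is covered: preferential rate 18% applies instead.
Duty = £405,990.48 × 18% = £73,078.29.
Line 2 (7108.72, Ravius, 2,492 kg, £419,802.32):
Code 7108.72 is under a tariff-rate quota (threshold 3,585 kg). Quantity 2,492 kg is within the quota, so the in-quota rate 7.5% applies to the full value.
Duty = £419,802.32 × 7.5% = £31,485.17.
Line 3 (6398.24, Sermark, 3,352 units, £537,660.80):
Base rate for 6398.24 is 20.5%.
Additional duty on 6398.24 from Sermark: +63.1%. Applied ad valorem rate: 20.5% + 63.1% = 83.6%.
Duty = £537,660.80 × 83.6% = £449,484.43.
Total = £73,078.29 + £31,485.17 + £449,484.43 = £554,047.89.

£554,047.89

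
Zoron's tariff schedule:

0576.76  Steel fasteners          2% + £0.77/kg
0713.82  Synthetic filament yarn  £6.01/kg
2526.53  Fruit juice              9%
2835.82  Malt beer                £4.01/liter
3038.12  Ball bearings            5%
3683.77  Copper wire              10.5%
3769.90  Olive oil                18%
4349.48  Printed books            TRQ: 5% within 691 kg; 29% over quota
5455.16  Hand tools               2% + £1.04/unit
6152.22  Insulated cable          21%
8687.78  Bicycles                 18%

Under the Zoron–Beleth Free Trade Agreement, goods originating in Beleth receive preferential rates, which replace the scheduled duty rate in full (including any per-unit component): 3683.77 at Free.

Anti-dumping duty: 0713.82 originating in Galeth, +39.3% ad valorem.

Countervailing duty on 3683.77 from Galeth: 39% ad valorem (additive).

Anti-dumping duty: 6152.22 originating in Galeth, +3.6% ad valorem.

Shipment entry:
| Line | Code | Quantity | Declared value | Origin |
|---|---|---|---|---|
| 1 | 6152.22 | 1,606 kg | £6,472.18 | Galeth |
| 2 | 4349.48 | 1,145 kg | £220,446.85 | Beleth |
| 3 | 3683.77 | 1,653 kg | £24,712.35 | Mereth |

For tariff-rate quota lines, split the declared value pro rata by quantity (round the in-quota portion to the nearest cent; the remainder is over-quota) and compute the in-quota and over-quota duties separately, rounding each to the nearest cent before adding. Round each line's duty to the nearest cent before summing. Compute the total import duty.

£36,187.37

Line 1 (6152.22, Galeth, 1,606 kg, £6,472.18):
Base rate for 6152.22 is 21%.
Additional duty on 6152.22 from Galeth: +3.6%. Applied ad valorem rate: 21% + 3.6% = 24.6%.
Duty = £6,472.18 × 24.6% = £1,592.16.
Line 2 (4349.48, Beleth, 1,145 kg, £220,446.85):
Code 4349.48 is under a tariff-rate quota (threshold 691 kg). In-quota: 691 kg at 5%; over-quota: 454 kg at 29%.
Pro-rata value split: in-quota = £220,446.85 × 691/1,145 = £133,038.23; over-quota = £220,446.85 − £133,038.23 = £87,408.62.
In-quota duty = £133,038.23 × 5% = £6,651.91. Over-quota duty = £87,408.62 × 29% = £25,348.50.
Line duty = £6,651.91 + £25,348.50 = £32,000.41.
Line 3 (3683.77, Mereth, 1,653 kg, £24,712.35):
Base rate for 3683.77 is 10.5%.
3683.77 has an FTA preferential rate, but origin Mereth is not Beleth; base rate stands.
The additional-duty order on 3683.77 targets Galeth, not Mereth; it does not apply.
Duty = £24,712.35 × 10.5% = £2,594.80.
Total = £1,592.16 + £32,000.41 + £2,594.80 = £36,187.37.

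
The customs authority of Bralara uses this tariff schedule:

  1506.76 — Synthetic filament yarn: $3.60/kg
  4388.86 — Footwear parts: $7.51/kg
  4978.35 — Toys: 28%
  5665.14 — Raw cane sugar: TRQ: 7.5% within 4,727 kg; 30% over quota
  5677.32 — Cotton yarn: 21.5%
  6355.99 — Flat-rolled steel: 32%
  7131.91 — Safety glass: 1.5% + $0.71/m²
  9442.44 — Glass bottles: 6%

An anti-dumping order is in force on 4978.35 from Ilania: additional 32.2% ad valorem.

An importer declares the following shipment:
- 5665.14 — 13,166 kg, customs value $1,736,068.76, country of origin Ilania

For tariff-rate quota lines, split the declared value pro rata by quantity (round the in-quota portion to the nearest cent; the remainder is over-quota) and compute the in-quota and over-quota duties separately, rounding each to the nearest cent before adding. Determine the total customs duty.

$380,577.63

Line 1 (5665.14, Ilania, 13,166 kg, $1,736,068.76):
Code 5665.14 is under a tariff-rate quota (threshold 4,727 kg). In-quota: 4,727 kg at 7.5%; over-quota: 8,439 kg at 30%.
Pro-rata value split: in-quota = $1,736,068.76 × 4,727/13,166 = $623,302.22; over-quota = $1,736,068.76 − $623,302.22 = $1,112,766.54.
In-quota duty = $623,302.22 × 7.5% = $46,747.67. Over-quota duty = $1,112,766.54 × 30% = $333,829.96.
Line duty = $46,747.67 + $333,829.96 = $380,577.63.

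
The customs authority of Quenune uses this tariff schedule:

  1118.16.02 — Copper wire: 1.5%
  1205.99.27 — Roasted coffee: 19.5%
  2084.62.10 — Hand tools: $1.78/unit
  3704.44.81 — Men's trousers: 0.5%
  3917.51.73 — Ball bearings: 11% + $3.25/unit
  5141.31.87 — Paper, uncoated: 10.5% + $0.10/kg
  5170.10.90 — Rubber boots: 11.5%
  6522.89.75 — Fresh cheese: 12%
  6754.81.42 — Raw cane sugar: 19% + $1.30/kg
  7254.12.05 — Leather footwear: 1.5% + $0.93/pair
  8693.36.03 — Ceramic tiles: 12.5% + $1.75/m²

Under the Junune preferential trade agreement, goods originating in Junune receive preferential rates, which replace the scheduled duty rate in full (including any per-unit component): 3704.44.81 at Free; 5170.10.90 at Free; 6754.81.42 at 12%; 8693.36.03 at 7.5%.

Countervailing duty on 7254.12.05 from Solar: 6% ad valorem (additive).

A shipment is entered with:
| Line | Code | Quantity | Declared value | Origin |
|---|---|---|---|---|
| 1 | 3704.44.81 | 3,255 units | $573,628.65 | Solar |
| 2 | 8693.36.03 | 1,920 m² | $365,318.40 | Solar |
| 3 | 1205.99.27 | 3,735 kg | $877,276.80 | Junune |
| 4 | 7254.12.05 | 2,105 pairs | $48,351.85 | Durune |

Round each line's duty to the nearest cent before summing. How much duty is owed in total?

$225,644.85

Line 1 (3704.44.81, Solar, 3,255 units, $573,628.65):
Base rate for 3704.44.81 is 0.5%.
3704.44.81 has an FTA preferential rate, but origin Solar is not Junune; base rate stands.
Duty = $573,628.65 × 0.5% = $2,868.14.
Line 2 (8693.36.03, Solar, 1,920 m², $365,318.40):
Base rate for 8693.36.03 is 12.5% + $1.75/m².
8693.36.03 has an FTA preferential rate, but origin Solar is not Junune; base rate stands.
Duty = $365,318.40 × 12.5% + 1,920 × $1.75 = $49,024.80.
Line 3 (1205.99.27, Junune, 3,735 kg, $877,276.80):
Base rate for 1205.99.27 is 19.5%.
Origin Junune is the FTA partner but 1205.99.27 is not on the preference list; base rate stands.
Duty = $877,276.80 × 19.5% = $171,068.98.
Line 4 (7254.12.05, Durune, 2,105 pairs, $48,351.85):
Base rate for 7254.12.05 is 1.5% + $0.93/pair.
The additional-duty order on 7254.12.05 targets Solar, not Durune; it does not apply.
Duty = $48,351.85 × 1.5% + 2,105 × $0.93 = $2,682.93.
Total = $2,868.14 + $49,024.80 + $171,068.98 + $2,682.93 = $225,644.85.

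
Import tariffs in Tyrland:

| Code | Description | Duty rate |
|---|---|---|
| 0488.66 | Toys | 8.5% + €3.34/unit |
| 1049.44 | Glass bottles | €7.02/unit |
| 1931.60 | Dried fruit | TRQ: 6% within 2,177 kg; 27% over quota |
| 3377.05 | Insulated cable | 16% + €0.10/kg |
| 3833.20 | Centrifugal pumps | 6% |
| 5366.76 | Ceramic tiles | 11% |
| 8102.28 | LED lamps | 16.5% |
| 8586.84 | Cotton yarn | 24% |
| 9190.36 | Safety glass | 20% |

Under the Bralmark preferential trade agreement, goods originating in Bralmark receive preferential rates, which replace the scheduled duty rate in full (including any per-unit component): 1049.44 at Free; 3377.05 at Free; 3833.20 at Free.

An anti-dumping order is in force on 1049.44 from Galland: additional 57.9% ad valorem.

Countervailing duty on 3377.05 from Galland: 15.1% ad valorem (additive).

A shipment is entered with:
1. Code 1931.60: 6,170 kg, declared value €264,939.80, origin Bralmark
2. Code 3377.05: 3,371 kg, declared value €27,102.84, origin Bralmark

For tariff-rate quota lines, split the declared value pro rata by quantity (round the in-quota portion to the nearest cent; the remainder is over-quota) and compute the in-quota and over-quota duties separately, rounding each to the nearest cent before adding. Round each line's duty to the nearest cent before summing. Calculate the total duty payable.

Line 1 (1931.60, Bralmark, 6,170 kg, €264,939.80):
Code 1931.60 is under a tariff-rate quota (threshold 2,177 kg). In-quota: 2,177 kg at 6%; over-quota: 3,993 kg at 27%.
Pro-rata value split: in-quota = €264,939.80 × 2,177/6,170 = €93,480.38; over-quota = €264,939.80 − €93,480.38 = €171,459.42.
In-quota duty = €93,480.38 × 6% = €5,608.82. Over-quota duty = €171,459.42 × 27% = €46,294.04.
Line duty = €5,608.82 + €46,294.04 = €51,902.86.
Line 2 (3377.05, Bralmark, 3,371 kg, €27,102.84):
Base rate for 3377.05 is 16% + €0.10/kg.
Origin Bralmark qualifies under the Tyrland–Bralmark agreement and 3377.05 is covered: preferential rate Free applies instead.
The additional-duty order on 3377.05 targets Galland, not Bralmark; it does not apply.
Duty = €27,102.84 × 0% = €0.00.
Total = €51,902.86 + €0.00 = €51,902.86.

€51,902.86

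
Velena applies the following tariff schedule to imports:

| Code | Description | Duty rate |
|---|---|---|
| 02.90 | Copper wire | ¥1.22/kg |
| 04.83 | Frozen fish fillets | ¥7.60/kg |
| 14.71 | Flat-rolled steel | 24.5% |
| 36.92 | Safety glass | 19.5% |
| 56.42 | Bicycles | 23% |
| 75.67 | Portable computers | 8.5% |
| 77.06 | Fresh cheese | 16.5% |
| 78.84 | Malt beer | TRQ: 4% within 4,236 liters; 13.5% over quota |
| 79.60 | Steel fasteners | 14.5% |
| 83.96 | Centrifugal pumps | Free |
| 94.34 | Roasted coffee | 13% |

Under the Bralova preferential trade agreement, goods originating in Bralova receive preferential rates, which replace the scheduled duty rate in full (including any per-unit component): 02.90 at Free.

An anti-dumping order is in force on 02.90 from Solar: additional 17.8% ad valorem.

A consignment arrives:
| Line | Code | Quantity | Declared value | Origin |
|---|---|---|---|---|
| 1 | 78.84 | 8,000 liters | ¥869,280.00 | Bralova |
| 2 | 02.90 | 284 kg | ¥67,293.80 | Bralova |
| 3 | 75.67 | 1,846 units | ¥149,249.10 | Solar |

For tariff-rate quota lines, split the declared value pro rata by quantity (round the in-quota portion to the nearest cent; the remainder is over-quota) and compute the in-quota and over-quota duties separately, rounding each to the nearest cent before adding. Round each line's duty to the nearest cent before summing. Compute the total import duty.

¥86,312.01

Line 1 (78.84, Bralova, 8,000 liters, ¥869,280.00):
Code 78.84 is under a tariff-rate quota (threshold 4,236 liters). In-quota: 4,236 liters at 4%; over-quota: 3,764 liters at 13.5%.
Pro-rata value split: in-quota = ¥869,280.00 × 4,236/8,000 = ¥460,283.76; over-quota = ¥869,280.00 − ¥460,283.76 = ¥408,996.24.
In-quota duty = ¥460,283.76 × 4% = ¥18,411.35. Over-quota duty = ¥408,996.24 × 13.5% = ¥55,214.49.
Line duty = ¥18,411.35 + ¥55,214.49 = ¥73,625.84.
Line 2 (02.90, Bralova, 284 kg, ¥67,293.80):
Base rate for 02.90 is ¥1.22/kg.
Origin Bralova qualifies under the Velena–Bralova agreement and 02.90 is covered: preferential rate Free applies instead.
The additional-duty order on 02.90 targets Solar, not Bralova; it does not apply.
Duty = ¥67,293.80 × 0% = ¥0.00.
Line 3 (75.67, Solar, 1,846 units, ¥149,249.10):
Base rate for 75.67 is 8.5%.
Duty = ¥149,249.10 × 8.5% = ¥12,686.17.
Total = ¥73,625.84 + ¥0.00 + ¥12,686.17 = ¥86,312.01.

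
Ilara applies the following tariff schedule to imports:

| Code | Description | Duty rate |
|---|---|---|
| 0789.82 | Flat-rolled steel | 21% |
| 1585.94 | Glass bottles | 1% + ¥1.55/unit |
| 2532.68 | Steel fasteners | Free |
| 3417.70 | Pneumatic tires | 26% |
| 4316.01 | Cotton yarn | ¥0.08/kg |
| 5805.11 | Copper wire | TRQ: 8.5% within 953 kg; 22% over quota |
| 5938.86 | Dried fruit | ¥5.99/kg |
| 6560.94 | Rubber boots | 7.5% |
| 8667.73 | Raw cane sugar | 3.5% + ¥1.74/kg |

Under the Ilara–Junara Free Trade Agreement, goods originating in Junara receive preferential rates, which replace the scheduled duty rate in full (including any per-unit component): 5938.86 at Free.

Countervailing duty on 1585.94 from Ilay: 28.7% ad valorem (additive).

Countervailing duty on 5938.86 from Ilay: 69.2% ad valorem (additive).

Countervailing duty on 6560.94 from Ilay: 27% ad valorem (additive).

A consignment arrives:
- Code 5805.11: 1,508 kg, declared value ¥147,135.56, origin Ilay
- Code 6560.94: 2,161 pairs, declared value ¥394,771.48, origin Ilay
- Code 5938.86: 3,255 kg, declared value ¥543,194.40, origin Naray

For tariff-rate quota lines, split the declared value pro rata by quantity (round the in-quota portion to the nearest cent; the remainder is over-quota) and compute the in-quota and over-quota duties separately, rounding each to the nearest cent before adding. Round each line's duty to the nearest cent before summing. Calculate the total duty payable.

Line 1 (5805.11, Ilay, 1,508 kg, ¥147,135.56):
Code 5805.11 is under a tariff-rate quota (threshold 953 kg). In-quota: 953 kg at 8.5%; over-quota: 555 kg at 22%.
Pro-rata value split: in-quota = ¥147,135.56 × 953/1,508 = ¥92,984.21; over-quota = ¥147,135.56 − ¥92,984.21 = ¥54,151.35.
In-quota duty = ¥92,984.21 × 8.5% = ¥7,903.66. Over-quota duty = ¥54,151.35 × 22% = ¥11,913.30.
Line duty = ¥7,903.66 + ¥11,913.30 = ¥19,816.96.
Line 2 (6560.94, Ilay, 2,161 pairs, ¥394,771.48):
Base rate for 6560.94 is 7.5%.
Additional duty on 6560.94 from Ilay: +27%. Applied ad valorem rate: 7.5% + 27% = 34.5%.
Duty = ¥394,771.48 × 34.5% = ¥136,196.16.
Line 3 (5938.86, Naray, 3,255 kg, ¥543,194.40):
Base rate for 5938.86 is ¥5.99/kg.
5938.86 has an FTA preferential rate, but origin Naray is not Junara; base rate stands.
The additional-duty order on 5938.86 targets Ilay, not Naray; it does not apply.
Duty = 3,255 × ¥5.99 = ¥19,497.45.
Total = ¥19,816.96 + ¥136,196.16 + ¥19,497.45 = ¥175,510.57.

¥175,510.57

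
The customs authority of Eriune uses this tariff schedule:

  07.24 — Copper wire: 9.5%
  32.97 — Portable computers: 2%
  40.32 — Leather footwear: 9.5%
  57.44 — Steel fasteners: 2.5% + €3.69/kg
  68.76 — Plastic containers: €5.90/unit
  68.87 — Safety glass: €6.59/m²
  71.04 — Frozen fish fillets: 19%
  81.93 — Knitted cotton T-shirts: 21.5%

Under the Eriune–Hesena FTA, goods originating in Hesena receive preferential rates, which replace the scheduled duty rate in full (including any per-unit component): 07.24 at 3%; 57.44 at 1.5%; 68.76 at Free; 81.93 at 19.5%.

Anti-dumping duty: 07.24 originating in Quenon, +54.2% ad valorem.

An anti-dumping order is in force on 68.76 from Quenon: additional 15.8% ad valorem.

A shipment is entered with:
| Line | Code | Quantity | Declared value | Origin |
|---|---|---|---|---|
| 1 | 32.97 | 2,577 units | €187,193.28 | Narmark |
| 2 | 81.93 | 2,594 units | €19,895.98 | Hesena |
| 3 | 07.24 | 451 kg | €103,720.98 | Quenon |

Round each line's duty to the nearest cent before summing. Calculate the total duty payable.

Line 1 (32.97, Narmark, 2,577 units, €187,193.28):
Base rate for 32.97 is 2%.
Duty = €187,193.28 × 2% = €3,743.87.
Line 2 (81.93, Hesena, 2,594 units, €19,895.98):
Base rate for 81.93 is 21.5%.
Origin Hesena qualifies under the Eriune–Hesena agreement and 81.93 is covered: preferential rate 19.5% applies instead.
Duty = €19,895.98 × 19.5% = €3,879.72.
Line 3 (07.24, Quenon, 451 kg, €103,720.98):
Base rate for 07.24 is 9.5%.
07.24 has an FTA preferential rate, but origin Quenon is not Hesena; base rate stands.
Additional duty on 07.24 from Quenon: +54.2%. Applied ad valorem rate: 9.5% + 54.2% = 63.7%.
Duty = €103,720.98 × 63.7% = €66,070.26.
Total = €3,743.87 + €3,879.72 + €66,070.26 = €73,693.85.

€73,693.85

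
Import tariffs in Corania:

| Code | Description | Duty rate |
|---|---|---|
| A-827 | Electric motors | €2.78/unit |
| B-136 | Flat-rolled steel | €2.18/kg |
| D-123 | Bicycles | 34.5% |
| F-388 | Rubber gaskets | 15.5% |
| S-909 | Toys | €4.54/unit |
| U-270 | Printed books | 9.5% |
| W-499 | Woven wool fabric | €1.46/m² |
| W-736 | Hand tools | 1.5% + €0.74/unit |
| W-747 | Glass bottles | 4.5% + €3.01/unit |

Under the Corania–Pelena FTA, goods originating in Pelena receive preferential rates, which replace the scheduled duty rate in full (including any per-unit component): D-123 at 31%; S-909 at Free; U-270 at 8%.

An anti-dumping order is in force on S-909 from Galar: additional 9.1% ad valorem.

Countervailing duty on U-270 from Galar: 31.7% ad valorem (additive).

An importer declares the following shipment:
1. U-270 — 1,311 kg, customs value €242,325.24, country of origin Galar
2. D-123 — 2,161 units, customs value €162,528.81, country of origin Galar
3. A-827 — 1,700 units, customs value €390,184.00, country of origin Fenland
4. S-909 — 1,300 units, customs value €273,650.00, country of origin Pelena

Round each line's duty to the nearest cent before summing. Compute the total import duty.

€160,636.44

Line 1 (U-270, Galar, 1,311 kg, €242,325.24):
Base rate for U-270 is 9.5%.
U-270 has an FTA preferential rate, but origin Galar is not Pelena; base rate stands.
Additional duty on U-270 from Galar: +31.7%. Applied ad valorem rate: 9.5% + 31.7% = 41.2%.
Duty = €242,325.24 × 41.2% = €99,838.00.
Line 2 (D-123, Galar, 2,161 units, €162,528.81):
Base rate for D-123 is 34.5%.
D-123 has an FTA preferential rate, but origin Galar is not Pelena; base rate stands.
Duty = €162,528.81 × 34.5% = €56,072.44.
Line 3 (A-827, Fenland, 1,700 units, €390,184.00):
Base rate for A-827 is €2.78/unit.
Duty = 1,700 × €2.78 = €4,726.00.
Line 4 (S-909, Pelena, 1,300 units, €273,650.00):
Base rate for S-909 is €4.54/unit.
Origin Pelena qualifies under the Corania–Pelena agreement and S-909 is covered: preferential rate Free applies instead.
The additional-duty order on S-909 targets Galar, not Pelena; it does not apply.
Duty = €273,650.00 × 0% = €0.00.
Total = €99,838.00 + €56,072.44 + €4,726.00 + €0.00 = €160,636.44.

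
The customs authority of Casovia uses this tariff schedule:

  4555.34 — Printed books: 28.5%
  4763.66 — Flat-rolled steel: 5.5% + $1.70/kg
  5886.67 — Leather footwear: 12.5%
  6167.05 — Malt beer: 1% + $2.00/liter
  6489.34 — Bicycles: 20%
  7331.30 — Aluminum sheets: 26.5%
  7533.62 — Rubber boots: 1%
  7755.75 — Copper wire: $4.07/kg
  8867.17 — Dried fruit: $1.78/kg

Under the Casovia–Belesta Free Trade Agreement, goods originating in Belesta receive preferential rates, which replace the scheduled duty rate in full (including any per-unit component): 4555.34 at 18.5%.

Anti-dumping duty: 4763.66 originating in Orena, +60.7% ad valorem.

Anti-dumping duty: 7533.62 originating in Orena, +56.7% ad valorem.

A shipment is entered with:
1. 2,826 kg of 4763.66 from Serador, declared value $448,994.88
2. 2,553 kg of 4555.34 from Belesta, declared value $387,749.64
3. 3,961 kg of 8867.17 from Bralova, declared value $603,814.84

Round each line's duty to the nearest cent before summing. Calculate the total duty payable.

$108,283.18

Line 1 (4763.66, Serador, 2,826 kg, $448,994.88):
Base rate for 4763.66 is 5.5% + $1.70/kg.
The additional-duty order on 4763.66 targets Orena, not Serador; it does not apply.
Duty = $448,994.88 × 5.5% + 2,826 × $1.70 = $29,498.92.
Line 2 (4555.34, Belesta, 2,553 kg, $387,749.64):
Base rate for 4555.34 is 28.5%.
Origin Belesta qualifies under the Casovia–Belesta agreement and 4555.34 is covered: preferential rate 18.5% applies instead.
Duty = $387,749.64 × 18.5% = $71,733.68.
Line 3 (8867.17, Bralova, 3,961 kg, $603,814.84):
Base rate for 8867.17 is $1.78/kg.
Duty = 3,961 × $1.78 = $7,050.58.
Total = $29,498.92 + $71,733.68 + $7,050.58 = $108,283.18.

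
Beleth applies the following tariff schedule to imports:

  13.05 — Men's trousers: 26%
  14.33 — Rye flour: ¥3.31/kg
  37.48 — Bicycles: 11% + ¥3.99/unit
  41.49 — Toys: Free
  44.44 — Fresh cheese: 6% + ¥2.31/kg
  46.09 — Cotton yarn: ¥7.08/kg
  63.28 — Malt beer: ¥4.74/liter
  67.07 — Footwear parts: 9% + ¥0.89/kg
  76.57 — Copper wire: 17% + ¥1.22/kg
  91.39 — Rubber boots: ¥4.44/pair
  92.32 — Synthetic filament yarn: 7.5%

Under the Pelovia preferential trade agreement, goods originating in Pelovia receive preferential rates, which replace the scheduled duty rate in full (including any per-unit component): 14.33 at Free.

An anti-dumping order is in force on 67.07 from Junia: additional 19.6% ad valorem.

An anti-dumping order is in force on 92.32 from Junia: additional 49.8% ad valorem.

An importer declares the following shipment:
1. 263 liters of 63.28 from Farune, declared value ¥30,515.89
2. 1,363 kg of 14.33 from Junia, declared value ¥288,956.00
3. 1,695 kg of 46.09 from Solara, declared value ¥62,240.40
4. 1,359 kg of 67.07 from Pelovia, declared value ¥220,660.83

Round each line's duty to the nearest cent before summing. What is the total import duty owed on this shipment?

¥38,827.73

Line 1 (63.28, Farune, 263 liters, ¥30,515.89):
Base rate for 63.28 is ¥4.74/liter.
Duty = 263 × ¥4.74 = ¥1,246.62.
Line 2 (14.33, Junia, 1,363 kg, ¥288,956.00):
Base rate for 14.33 is ¥3.31/kg.
14.33 has an FTA preferential rate, but origin Junia is not Pelovia; base rate stands.
Duty = 1,363 × ¥3.31 = ¥4,511.53.
Line 3 (46.09, Solara, 1,695 kg, ¥62,240.40):
Base rate for 46.09 is ¥7.08/kg.
Duty = 1,695 × ¥7.08 = ¥12,000.60.
Line 4 (67.07, Pelovia, 1,359 kg, ¥220,660.83):
Base rate for 67.07 is 9% + ¥0.89/kg.
Origin Pelovia is the FTA partner but 67.07 is not on the preference list; base rate stands.
The additional-duty order on 67.07 targets Junia, not Pelovia; it does not apply.
Duty = ¥220,660.83 × 9% + 1,359 × ¥0.89 = ¥21,068.98.
Total = ¥1,246.62 + ¥4,511.53 + ¥12,000.60 + ¥21,068.98 = ¥38,827.73.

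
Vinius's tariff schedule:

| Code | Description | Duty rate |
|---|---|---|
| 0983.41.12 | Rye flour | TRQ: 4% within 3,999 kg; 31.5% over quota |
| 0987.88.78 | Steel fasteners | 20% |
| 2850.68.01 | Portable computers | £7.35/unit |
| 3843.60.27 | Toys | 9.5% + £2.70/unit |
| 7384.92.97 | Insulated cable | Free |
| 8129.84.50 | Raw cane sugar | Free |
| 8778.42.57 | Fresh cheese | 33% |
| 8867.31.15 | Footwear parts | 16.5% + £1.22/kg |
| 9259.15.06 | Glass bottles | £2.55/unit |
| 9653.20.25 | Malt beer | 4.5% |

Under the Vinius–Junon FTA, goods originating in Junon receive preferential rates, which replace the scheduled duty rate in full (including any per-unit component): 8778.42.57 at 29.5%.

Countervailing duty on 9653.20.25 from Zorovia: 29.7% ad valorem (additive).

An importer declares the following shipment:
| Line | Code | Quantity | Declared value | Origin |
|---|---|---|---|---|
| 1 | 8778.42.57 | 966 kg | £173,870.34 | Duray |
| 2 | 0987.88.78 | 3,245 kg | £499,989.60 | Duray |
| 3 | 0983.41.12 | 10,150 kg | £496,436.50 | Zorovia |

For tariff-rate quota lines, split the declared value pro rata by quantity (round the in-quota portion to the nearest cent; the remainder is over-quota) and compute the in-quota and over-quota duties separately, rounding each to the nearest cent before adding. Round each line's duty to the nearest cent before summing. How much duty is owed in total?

£259,965.07

Line 1 (8778.42.57, Duray, 966 kg, £173,870.34):
Base rate for 8778.42.57 is 33%.
8778.42.57 has an FTA preferential rate, but origin Duray is not Junon; base rate stands.
Duty = £173,870.34 × 33% = £57,377.21.
Line 2 (0987.88.78, Duray, 3,245 kg, £499,989.60):
Base rate for 0987.88.78 is 20%.
Duty = £499,989.60 × 20% = £99,997.92.
Line 3 (0983.41.12, Zorovia, 10,150 kg, £496,436.50):
Code 0983.41.12 is under a tariff-rate quota (threshold 3,999 kg). In-quota: 3,999 kg at 4%; over-quota: 6,151 kg at 31.5%.
Pro-rata value split: in-quota = £496,436.50 × 3,999/10,150 = £195,591.09; over-quota = £496,436.50 − £195,591.09 = £300,845.41.
In-quota duty = £195,591.09 × 4% = £7,823.64. Over-quota duty = £300,845.41 × 31.5% = £94,766.30.
Line duty = £7,823.64 + £94,766.30 = £102,589.94.
Total = £57,377.21 + £99,997.92 + £102,589.94 = £259,965.07.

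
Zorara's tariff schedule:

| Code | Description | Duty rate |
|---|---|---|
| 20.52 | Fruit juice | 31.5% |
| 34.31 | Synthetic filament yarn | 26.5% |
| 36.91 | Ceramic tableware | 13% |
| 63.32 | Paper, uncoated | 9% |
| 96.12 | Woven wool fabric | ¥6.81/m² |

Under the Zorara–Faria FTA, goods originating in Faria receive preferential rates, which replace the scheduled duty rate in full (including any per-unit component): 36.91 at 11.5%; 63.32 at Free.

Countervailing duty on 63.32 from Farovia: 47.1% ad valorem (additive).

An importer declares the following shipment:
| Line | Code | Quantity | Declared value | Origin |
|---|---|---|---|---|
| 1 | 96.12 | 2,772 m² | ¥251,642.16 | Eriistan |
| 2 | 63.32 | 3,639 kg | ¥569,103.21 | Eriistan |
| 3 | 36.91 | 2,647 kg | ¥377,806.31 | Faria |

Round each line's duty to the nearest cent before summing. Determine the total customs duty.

Line 1 (96.12, Eriistan, 2,772 m², ¥251,642.16):
Base rate for 96.12 is ¥6.81/m².
Duty = 2,772 × ¥6.81 = ¥18,877.32.
Line 2 (63.32, Eriistan, 3,639 kg, ¥569,103.21):
Base rate for 63.32 is 9%.
63.32 has an FTA preferential rate, but origin Eriistan is not Faria; base rate stands.
The additional-duty order on 63.32 targets Farovia, not Eriistan; it does not apply.
Duty = ¥569,103.21 × 9% = ¥51,219.29.
Line 3 (36.91, Faria, 2,647 kg, ¥377,806.31):
Base rate for 36.91 is 13%.
Origin Faria qualifies under the Zorara–Faria agreement and 36.91 is covered: preferential rate 11.5% applies instead.
Duty = ¥377,806.31 × 11.5% = ¥43,447.73.
Total = ¥18,877.32 + ¥51,219.29 + ¥43,447.73 = ¥113,544.34.

¥113,544.34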